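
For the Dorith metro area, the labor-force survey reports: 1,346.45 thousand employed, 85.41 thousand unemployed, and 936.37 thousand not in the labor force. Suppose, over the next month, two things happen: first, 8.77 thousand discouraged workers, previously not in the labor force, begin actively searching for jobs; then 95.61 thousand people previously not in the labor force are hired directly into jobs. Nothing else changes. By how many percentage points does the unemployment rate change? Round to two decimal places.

The unemployment rate changes by +0.17 percentage points.

Initially, labor force = 1,346.45 + 85.41 = 1,431.86 thousand, so u = 85.41/1,431.86 = 5.96%.
After the first change, unemployed and labor force both rise by 8.77 → E = 1,346.45, U = 94.18, labor force = 1,440.63 thousand.
After the second change, employed and labor force both rise by 95.61; unemployed unchanged → E = 1,442.06, U = 94.18, labor force = 1,536.24 thousand.
New unemployment rate = 94.18 / 1,536.24 = 6.13%.
Change = 6.13% − 5.96% = +0.17 percentage points.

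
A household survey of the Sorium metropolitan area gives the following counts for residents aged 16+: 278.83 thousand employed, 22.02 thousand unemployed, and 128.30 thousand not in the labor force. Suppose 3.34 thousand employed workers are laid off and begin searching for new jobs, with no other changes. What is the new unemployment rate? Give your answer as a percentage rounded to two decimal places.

New unemployment rate ≈ 8.43%.

Initially, labor force = 278.83 + 22.02 = 300.85 thousand, so u = 22.02/300.85 = 7.32%.
After the change, employed falls and unemployed rises by 3.34; labor force unchanged → E = 275.49, U = 25.36, labor force = 300.85 thousand.
New unemployment rate = 25.36 / 300.85 = 8.43%.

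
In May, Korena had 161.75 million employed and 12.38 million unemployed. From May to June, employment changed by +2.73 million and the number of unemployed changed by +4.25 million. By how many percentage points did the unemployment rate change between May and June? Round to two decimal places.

The unemployment rate changed by +2.07 percentage points.

May: labor force = 161.75 + 12.38 = 174.13; u = 12.38/174.13 = 7.11%.
June: labor force = 164.48 + 16.63 = 181.11; u = 16.63/181.11 = 9.18%.
Change = 9.18% − 7.11% = +2.07 pp.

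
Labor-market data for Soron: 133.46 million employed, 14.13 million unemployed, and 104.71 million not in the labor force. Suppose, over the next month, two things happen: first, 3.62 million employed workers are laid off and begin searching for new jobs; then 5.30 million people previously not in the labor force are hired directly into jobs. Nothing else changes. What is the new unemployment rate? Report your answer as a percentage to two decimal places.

New unemployment rate ≈ 11.61%.

Initially, labor force = 133.46 + 14.13 = 147.59 million, so u = 14.13/147.59 = 9.57%.
After the first change, employed falls and unemployed rises by 3.62; labor force unchanged → E = 129.84, U = 17.75, labor force = 147.59 million.
After the second change, employed and labor force both rise by 5.30; unemployed unchanged → E = 135.14, U = 17.75, labor force = 152.89 million.
New unemployment rate = 17.75 / 152.89 = 11.61%.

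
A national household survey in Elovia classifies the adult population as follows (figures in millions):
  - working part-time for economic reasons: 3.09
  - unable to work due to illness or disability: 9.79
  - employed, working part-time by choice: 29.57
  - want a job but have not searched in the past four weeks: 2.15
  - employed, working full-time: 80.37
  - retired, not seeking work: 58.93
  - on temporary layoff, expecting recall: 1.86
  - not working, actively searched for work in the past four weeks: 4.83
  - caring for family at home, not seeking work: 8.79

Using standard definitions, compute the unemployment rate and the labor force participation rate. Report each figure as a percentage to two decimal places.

Unemployment rate ≈ 5.59%; labor force participation rate ≈ 60.05%.

Employed = 3.09 + 29.57 + 80.37 = 113.03 million (anyone who worked, including part-time for economic reasons, counts as employed).
Unemployed = 1.86 + 4.83 = 6.69 million (jobless and actively searching, or on temporary layoff).
Labor force = 113.03 + 6.69 = 119.72 million.
Not in labor force = 9.79 + 2.15 + 58.93 + 8.79 = 79.66 million (those not working and not actively searching are outside the labor force — including those who want a job but have given up searching).
Civilian working-age population = 119.72 + 79.66 = 199.38 million.
Unemployment rate = 6.69 / 119.72 = 5.59%.
Labor force participation rate = 119.72 / 199.38 = 60.05%.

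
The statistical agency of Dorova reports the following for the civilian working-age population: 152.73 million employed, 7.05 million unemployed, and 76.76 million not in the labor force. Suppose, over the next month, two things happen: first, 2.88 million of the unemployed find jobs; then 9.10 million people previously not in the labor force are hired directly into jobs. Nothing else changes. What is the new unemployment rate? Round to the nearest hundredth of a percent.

New unemployment rate ≈ 2.47%.

Initially, labor force = 152.73 + 7.05 = 159.78 million, so u = 7.05/159.78 = 4.41%.
After the first change, unemployed falls and employed rises by 2.88; labor force unchanged → E = 155.61, U = 4.17, labor force = 159.78 million.
After the second change, employed and labor force both rise by 9.10; unemployed unchanged → E = 164.71, U = 4.17, labor force = 168.88 million.
New unemployment rate = 4.17 / 168.88 = 2.47%.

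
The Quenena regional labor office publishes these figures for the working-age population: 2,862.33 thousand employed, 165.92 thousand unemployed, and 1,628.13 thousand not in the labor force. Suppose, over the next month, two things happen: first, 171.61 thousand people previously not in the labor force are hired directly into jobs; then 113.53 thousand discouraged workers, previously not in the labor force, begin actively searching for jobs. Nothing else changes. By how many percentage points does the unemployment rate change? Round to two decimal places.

The unemployment rate changes by +2.95 percentage points.

Initially, labor force = 2,862.33 + 165.92 = 3,028.25 thousand, so u = 165.92/3,028.25 = 5.48%.
After the first change, employed and labor force both rise by 171.61; unemployed unchanged → E = 3,033.94, U = 165.92, labor force = 3,199.86 thousand.
After the second change, unemployed and labor force both rise by 113.53 → E = 3,033.94, U = 279.45, labor force = 3,313.39 thousand.
New unemployment rate = 279.45 / 3,313.39 = 8.43%.
Change = 8.43% − 5.48% = +2.95 percentage points.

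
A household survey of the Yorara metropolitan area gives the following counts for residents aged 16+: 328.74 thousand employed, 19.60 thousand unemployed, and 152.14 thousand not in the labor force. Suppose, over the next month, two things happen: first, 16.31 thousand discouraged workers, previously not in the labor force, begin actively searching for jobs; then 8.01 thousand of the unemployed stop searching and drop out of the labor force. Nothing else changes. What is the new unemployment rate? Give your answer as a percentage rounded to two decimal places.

New unemployment rate ≈ 7.82%.

Initially, labor force = 328.74 + 19.60 = 348.34 thousand, so u = 19.60/348.34 = 5.63%.
After the first change, unemployed and labor force both rise by 16.31 → E = 328.74, U = 35.91, labor force = 364.65 thousand.
After the second change, unemployed and labor force both fall by 8.01 → E = 328.74, U = 27.90, labor force = 356.64 thousand.
New unemployment rate = 27.90 / 356.64 = 7.82%.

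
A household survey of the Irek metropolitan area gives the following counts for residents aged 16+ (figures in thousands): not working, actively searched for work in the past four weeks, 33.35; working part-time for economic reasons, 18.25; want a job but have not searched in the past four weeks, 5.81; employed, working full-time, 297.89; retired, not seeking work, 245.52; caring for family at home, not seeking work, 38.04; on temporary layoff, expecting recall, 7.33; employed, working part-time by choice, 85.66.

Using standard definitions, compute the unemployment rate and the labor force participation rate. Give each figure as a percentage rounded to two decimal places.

Employed = 18.25 + 297.89 + 85.66 = 401.80 thousand (anyone who worked, including part-time for economic reasons, counts as employed).
Unemployed = 33.35 + 7.33 = 40.68 thousand (jobless and actively searching, or on temporary layoff).
Labor force = 401.80 + 40.68 = 442.48 thousand.
Not in labor force = 5.81 + 245.52 + 38.04 = 289.37 thousand (those not working and not actively searching are outside the labor force — including those who want a job but have given up searching).
Civilian working-age population = 442.48 + 289.37 = 731.85 thousand.
Unemployment rate = 40.68 / 442.48 = 9.19%.
Labor force participation rate = 442.48 / 731.85 = 60.46%.

Unemployment rate ≈ 9.19%; labor force participation rate ≈ 60.46%.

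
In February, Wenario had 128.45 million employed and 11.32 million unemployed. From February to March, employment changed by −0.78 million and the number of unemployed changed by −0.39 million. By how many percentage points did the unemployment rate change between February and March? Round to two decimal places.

The unemployment rate changed by −0.21 percentage points.

February: labor force = 128.45 + 11.32 = 139.77; u = 11.32/139.77 = 8.10%.
March: labor force = 127.67 + 10.93 = 138.60; u = 10.93/138.60 = 7.89%.
Change = 7.89% − 8.10% = −0.21 pp.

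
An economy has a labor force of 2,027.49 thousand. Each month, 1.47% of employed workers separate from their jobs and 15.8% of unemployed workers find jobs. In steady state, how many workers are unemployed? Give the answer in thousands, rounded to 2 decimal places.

Steady-state unemployment rate u* = s/(s+f) = 1.47/(1.47+15.8) = 0.085119.
Unemployed = u* × labor force = 0.085119 × 2,027.49 ≈ 172.58 thousand.

About 172.58 thousand are unemployed in steady state.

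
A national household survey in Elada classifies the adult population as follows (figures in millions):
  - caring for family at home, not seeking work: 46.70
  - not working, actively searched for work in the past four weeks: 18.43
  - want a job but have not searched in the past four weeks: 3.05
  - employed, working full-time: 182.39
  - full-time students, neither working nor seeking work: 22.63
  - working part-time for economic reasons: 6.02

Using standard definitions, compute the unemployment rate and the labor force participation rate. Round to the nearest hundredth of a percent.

Employed = 182.39 + 6.02 = 188.41 million (anyone who worked, including part-time for economic reasons, counts as employed).
Unemployed = 18.43 million.
Labor force = 188.41 + 18.43 = 206.84 million.
Not in labor force = 46.70 + 3.05 + 22.63 = 72.38 million (those not working and not actively searching are outside the labor force — including those who want a job but have given up searching).
Civilian working-age population = 206.84 + 72.38 = 279.22 million.
Unemployment rate = 18.43 / 206.84 = 8.91%.
Labor force participation rate = 206.84 / 279.22 = 74.08%.

Unemployment rate ≈ 8.91%; labor force participation rate ≈ 74.08%.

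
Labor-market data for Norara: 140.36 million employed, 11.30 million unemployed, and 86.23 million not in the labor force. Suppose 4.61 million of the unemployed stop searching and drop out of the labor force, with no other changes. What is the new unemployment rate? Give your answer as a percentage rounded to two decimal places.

New unemployment rate ≈ 4.55%.

Initially, labor force = 140.36 + 11.30 = 151.66 million, so u = 11.30/151.66 = 7.45%.
After the change, unemployed and labor force both fall by 4.61 → E = 140.36, U = 6.69, labor force = 147.05 million.
New unemployment rate = 6.69 / 147.05 = 4.55%.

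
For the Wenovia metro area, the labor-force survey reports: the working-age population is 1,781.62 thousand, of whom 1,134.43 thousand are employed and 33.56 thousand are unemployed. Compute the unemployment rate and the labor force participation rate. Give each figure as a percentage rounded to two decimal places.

Labor force = employed + unemployed = 1,134.43 + 33.56 = 1,167.99 thousand.
Unemployment rate = 33.56 / 1,167.99 = 2.87%.
Labor force participation rate = 1,167.99 / 1,781.62 = 65.56%.

Unemployment rate ≈ 2.87%; labor force participation rate ≈ 65.56%.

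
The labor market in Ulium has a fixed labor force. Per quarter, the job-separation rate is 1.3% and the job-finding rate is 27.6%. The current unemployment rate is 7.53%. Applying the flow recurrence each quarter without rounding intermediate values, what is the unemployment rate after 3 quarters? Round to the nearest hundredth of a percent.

Unemployment rate after three quarters ≈ 5.59%.

With a fixed labor force, u_{t+1} = u_t + s·(1−u_t) − f·u_t = u_t·(1−s−f) + s.
Here 1−s−f = 0.711 and s = 0.013.
u_1 = 0.075300 × 0.711 + 0.013 = 0.066538.
u_2 = 0.066538 × 0.711 + 0.013 = 0.060309.
u_3 = 0.060309 × 0.711 + 0.013 = 0.055880.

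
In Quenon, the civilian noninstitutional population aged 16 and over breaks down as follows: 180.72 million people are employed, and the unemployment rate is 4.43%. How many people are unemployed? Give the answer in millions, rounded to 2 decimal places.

Let U be the number unemployed. The labor force is E + U, and U/(E+U) = 0.0443.
So U = 0.0443 × 180.72 / (1 − 0.0443) = 8.0059 / 0.9557 ≈ 8.38 million.

About 8.38 million are unemployed.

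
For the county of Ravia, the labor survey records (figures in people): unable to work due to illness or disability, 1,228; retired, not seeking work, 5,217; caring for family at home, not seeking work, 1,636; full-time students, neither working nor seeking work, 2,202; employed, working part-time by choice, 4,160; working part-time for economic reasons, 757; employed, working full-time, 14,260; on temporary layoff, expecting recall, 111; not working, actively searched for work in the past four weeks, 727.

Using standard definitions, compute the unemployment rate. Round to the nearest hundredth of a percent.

Employed = 4,160 + 757 + 14,260 = 19,177 (anyone who worked, including part-time for economic reasons, counts as employed).
Unemployed = 111 + 727 = 838 (jobless and actively searching, or on temporary layoff).
Labor force = 19,177 + 838 = 20,015.
Unemployment rate = 838 / 20,015 = 4.19%.

Unemployment rate ≈ 4.19%.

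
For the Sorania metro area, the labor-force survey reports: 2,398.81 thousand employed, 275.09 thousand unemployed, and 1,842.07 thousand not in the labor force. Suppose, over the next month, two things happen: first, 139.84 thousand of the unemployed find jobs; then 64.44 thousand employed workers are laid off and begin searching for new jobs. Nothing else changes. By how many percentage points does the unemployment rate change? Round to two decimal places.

The unemployment rate changes by −2.82 percentage points.

Initially, labor force = 2,398.81 + 275.09 = 2,673.90 thousand, so u = 275.09/2,673.90 = 10.29%.
After the first change, unemployed falls and employed rises by 139.84; labor force unchanged → E = 2,538.65, U = 135.25, labor force = 2,673.90 thousand.
After the second change, employed falls and unemployed rises by 64.44; labor force unchanged → E = 2,474.21, U = 199.69, labor force = 2,673.90 thousand.
New unemployment rate = 199.69 / 2,673.90 = 7.47%.
Change = 7.47% − 10.29% = −2.82 percentage points.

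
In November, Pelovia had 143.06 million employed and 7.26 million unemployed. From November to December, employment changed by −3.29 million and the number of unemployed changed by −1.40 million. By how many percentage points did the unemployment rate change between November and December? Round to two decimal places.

November: labor force = 143.06 + 7.26 = 150.32; u = 7.26/150.32 = 4.83%.
December: labor force = 139.77 + 5.86 = 145.63; u = 5.86/145.63 = 4.02%.
Change = 4.02% − 4.83% = −0.81 pp.

The unemployment rate changed by −0.81 percentage points.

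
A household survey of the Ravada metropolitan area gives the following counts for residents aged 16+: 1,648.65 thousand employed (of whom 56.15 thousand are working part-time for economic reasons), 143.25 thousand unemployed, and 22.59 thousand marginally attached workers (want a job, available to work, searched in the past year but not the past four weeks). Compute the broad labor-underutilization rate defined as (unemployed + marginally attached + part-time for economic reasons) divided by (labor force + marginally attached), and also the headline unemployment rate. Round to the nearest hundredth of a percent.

Broad underutilization rate ≈ 12.23%; headline unemployment rate ≈ 7.99%.

Labor force = 1,648.65 + 143.25 = 1,791.90 thousand.
Numerator = 143.25 + 22.59 + 56.15 = 221.99 thousand.
Denominator = 1,791.90 + 22.59 = 1,814.49 thousand.
Broad rate = 221.99 / 1,814.49 = 12.23%.
Headline unemployment rate = 143.25 / 1,791.90 = 7.99%.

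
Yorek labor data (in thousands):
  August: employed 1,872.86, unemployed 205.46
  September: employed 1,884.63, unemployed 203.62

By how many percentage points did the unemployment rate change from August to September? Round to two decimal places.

August: labor force = 1,872.86 + 205.46 = 2,078.32; u = 205.46/2,078.32 = 9.89%.
September: labor force = 1,884.63 + 203.62 = 2,088.25; u = 203.62/2,088.25 = 9.75%.
Change = 9.75% − 9.89% = −0.14 pp.

The unemployment rate changed by −0.14 percentage points.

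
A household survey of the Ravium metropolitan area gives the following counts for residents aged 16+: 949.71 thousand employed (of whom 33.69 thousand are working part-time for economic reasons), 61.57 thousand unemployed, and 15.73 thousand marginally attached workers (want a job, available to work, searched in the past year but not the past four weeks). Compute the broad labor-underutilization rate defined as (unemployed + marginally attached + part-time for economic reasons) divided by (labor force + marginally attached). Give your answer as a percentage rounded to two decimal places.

Labor force = 949.71 + 61.57 = 1,011.28 thousand.
Numerator = 61.57 + 15.73 + 33.69 = 110.99 thousand.
Denominator = 1,011.28 + 15.73 = 1,027.01 thousand.
Broad rate = 110.99 / 1,027.01 = 10.81%.

Broad underutilization rate ≈ 10.81%.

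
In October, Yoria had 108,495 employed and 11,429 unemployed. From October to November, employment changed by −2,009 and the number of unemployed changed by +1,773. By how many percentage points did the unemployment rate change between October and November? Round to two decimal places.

October: labor force = 108,495 + 11,429 = 119,924; u = 11,429/119,924 = 9.53%.
November: labor force = 106,486 + 13,202 = 119,688; u = 13,202/119,688 = 11.03%.
Change = 11.03% − 9.53% = +1.50 pp.

The unemployment rate changed by +1.50 percentage points.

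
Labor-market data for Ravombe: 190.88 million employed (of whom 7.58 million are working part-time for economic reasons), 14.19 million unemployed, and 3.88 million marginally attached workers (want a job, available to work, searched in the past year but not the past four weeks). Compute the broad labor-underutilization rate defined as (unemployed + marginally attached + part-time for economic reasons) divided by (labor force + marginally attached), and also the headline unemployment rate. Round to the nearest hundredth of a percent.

Labor force = 190.88 + 14.19 = 205.07 million.
Numerator = 14.19 + 3.88 + 7.58 = 25.65 million.
Denominator = 205.07 + 3.88 = 208.95 million.
Broad rate = 25.65 / 208.95 = 12.28%.
Headline unemployment rate = 14.19 / 205.07 = 6.92%.

Broad underutilization rate ≈ 12.28%; headline unemployment rate ≈ 6.92%.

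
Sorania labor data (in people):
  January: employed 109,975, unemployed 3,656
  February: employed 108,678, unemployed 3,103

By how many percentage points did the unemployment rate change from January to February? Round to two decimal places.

The unemployment rate changed by −0.44 percentage points.

January: labor force = 109,975 + 3,656 = 113,631; u = 3,656/113,631 = 3.22%.
February: labor force = 108,678 + 3,103 = 111,781; u = 3,103/111,781 = 2.78%.
Change = 2.78% − 3.22% = −0.44 pp.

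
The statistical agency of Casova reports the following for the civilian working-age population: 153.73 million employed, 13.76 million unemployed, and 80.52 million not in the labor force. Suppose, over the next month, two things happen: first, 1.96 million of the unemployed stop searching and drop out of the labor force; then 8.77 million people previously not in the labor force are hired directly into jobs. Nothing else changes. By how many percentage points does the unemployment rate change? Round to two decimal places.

Initially, labor force = 153.73 + 13.76 = 167.49 million, so u = 13.76/167.49 = 8.22%.
After the first change, unemployed and labor force both fall by 1.96 → E = 153.73, U = 11.80, labor force = 165.53 million.
After the second change, employed and labor force both rise by 8.77; unemployed unchanged → E = 162.50, U = 11.80, labor force = 174.30 million.
New unemployment rate = 11.80 / 174.30 = 6.77%.
Change = 6.77% − 8.22% = −1.45 percentage points.

The unemployment rate changes by −1.45 percentage points.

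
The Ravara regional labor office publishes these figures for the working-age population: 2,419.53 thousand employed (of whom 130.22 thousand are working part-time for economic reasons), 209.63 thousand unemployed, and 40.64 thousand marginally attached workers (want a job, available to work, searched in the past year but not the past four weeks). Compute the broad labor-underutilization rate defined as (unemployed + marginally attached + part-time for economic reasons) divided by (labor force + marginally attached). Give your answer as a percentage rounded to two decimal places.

Labor force = 2,419.53 + 209.63 = 2,629.16 thousand.
Numerator = 209.63 + 40.64 + 130.22 = 380.49 thousand.
Denominator = 2,629.16 + 40.64 = 2,669.80 thousand.
Broad rate = 380.49 / 2,669.80 = 14.25%.

Broad underutilization rate ≈ 14.25%.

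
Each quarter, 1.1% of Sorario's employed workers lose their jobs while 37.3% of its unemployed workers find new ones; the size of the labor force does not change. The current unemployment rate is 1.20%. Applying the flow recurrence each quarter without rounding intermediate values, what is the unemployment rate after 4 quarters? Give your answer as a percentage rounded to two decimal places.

Unemployment rate after four quarters ≈ 2.62%.

With a fixed labor force, u_{t+1} = u_t + s·(1−u_t) − f·u_t = u_t·(1−s−f) + s.
Here 1−s−f = 0.616 and s = 0.011.
u_1 = 0.012000 × 0.616 + 0.011 = 0.018392.
u_2 = 0.018392 × 0.616 + 0.011 = 0.022329.
u_3 = 0.022329 × 0.616 + 0.011 = 0.024755.
u_4 = 0.024755 × 0.616 + 0.011 = 0.026249.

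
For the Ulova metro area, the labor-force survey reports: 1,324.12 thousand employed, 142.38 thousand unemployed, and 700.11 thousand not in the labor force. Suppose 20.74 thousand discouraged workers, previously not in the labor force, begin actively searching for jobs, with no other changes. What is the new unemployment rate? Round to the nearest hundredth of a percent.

Initially, labor force = 1,324.12 + 142.38 = 1,466.50 thousand, so u = 142.38/1,466.50 = 9.71%.
After the change, unemployed and labor force both rise by 20.74 → E = 1,324.12, U = 163.12, labor force = 1,487.24 thousand.
New unemployment rate = 163.12 / 1,487.24 = 10.97%.

New unemployment rate ≈ 10.97%.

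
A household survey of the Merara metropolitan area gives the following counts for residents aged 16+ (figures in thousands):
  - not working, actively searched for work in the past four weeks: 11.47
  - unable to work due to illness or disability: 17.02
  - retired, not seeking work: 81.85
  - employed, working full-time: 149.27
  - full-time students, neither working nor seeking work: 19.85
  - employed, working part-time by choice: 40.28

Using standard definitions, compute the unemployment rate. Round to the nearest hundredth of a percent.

Employed = 149.27 + 40.28 = 189.55 thousand.
Unemployed = 11.47 thousand.
Labor force = 189.55 + 11.47 = 201.02 thousand.
Unemployment rate = 11.47 / 201.02 = 5.71%.

Unemployment rate ≈ 5.71%.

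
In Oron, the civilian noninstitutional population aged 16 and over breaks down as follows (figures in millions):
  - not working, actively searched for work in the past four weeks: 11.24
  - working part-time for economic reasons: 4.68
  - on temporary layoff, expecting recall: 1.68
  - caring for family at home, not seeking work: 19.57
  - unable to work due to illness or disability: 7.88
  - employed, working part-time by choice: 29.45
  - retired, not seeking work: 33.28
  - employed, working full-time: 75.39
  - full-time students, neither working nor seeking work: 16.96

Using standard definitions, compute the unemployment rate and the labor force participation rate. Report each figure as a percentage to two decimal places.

Employed = 4.68 + 29.45 + 75.39 = 109.52 million (anyone who worked, including part-time for economic reasons, counts as employed).
Unemployed = 11.24 + 1.68 = 12.92 million (jobless and actively searching, or on temporary layoff).
Labor force = 109.52 + 12.92 = 122.44 million.
Not in labor force = 19.57 + 7.88 + 33.28 + 16.96 = 77.69 million (those not working and not actively searching are outside the labor force).
Civilian working-age population = 122.44 + 77.69 = 200.13 million.
Unemployment rate = 12.92 / 122.44 = 10.55%.
Labor force participation rate = 122.44 / 200.13 = 61.18%.

Unemployment rate ≈ 10.55%; labor force participation rate ≈ 61.18%.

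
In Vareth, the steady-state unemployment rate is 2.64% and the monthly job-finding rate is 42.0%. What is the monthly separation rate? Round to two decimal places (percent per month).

From u* = s/(s+f): s = u·f/(1−u).
s = 0.0264 × 42.0 / (1 − 0.0264) = 1.1088 / 0.9736 ≈ 1.14% per month.

Separation rate ≈ 1.14% per month.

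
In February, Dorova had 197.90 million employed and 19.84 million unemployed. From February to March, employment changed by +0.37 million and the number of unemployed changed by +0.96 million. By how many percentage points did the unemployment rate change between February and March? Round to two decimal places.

February: labor force = 197.90 + 19.84 = 217.74; u = 19.84/217.74 = 9.11%.
March: labor force = 198.27 + 20.80 = 219.07; u = 20.80/219.07 = 9.49%.
Change = 9.49% − 9.11% = +0.38 pp.

The unemployment rate changed by +0.38 percentage points.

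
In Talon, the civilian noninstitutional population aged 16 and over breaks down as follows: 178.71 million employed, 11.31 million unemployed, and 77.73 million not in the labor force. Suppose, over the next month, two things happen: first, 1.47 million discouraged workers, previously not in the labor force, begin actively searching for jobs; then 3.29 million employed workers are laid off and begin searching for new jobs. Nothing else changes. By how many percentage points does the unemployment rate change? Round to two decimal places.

The unemployment rate changes by +2.44 percentage points.

Initially, labor force = 178.71 + 11.31 = 190.02 million, so u = 11.31/190.02 = 5.95%.
After the first change, unemployed and labor force both rise by 1.47 → E = 178.71, U = 12.78, labor force = 191.49 million.
After the second change, employed falls and unemployed rises by 3.29; labor force unchanged → E = 175.42, U = 16.07, labor force = 191.49 million.
New unemployment rate = 16.07 / 191.49 = 8.39%.
Change = 8.39% − 5.95% = +2.44 percentage points.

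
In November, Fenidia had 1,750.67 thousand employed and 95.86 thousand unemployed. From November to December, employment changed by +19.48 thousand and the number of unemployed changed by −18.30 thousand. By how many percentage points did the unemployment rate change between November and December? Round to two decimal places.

The unemployment rate changed by −0.99 percentage points.

November: labor force = 1,750.67 + 95.86 = 1,846.53; u = 95.86/1,846.53 = 5.19%.
December: labor force = 1,770.15 + 77.56 = 1,847.71; u = 77.56/1,847.71 = 4.20%.
Change = 4.20% − 5.19% = −0.99 pp.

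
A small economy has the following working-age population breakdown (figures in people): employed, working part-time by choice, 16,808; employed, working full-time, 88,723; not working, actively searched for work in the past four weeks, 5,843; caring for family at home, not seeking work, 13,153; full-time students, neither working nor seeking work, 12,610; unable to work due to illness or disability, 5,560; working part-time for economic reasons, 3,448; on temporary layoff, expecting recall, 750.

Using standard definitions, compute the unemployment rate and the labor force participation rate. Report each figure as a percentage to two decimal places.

Employed = 16,808 + 88,723 + 3,448 = 108,979 (anyone who worked, including part-time for economic reasons, counts as employed).
Unemployed = 5,843 + 750 = 6,593 (jobless and actively searching, or on temporary layoff).
Labor force = 108,979 + 6,593 = 115,572.
Not in labor force = 13,153 + 12,610 + 5,560 = 31,323 (those not working and not actively searching are outside the labor force).
Civilian working-age population = 115,572 + 31,323 = 146,895.
Unemployment rate = 6,593 / 115,572 = 5.70%.
Labor force participation rate = 115,572 / 146,895 = 78.68%.

Unemployment rate ≈ 5.70%; labor force participation rate ≈ 78.68%.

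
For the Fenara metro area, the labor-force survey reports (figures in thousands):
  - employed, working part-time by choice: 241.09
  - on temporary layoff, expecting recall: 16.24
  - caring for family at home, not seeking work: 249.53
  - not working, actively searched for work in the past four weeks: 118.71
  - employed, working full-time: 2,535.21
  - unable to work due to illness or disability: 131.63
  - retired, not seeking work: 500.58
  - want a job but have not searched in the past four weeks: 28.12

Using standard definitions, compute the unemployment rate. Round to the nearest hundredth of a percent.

Unemployment rate ≈ 4.64%.

Employed = 241.09 + 2,535.21 = 2,776.30 thousand.
Unemployed = 16.24 + 118.71 = 134.95 thousand (jobless and actively searching, or on temporary layoff).
Labor force = 2,776.30 + 134.95 = 2,911.25 thousand.
Unemployment rate = 134.95 / 2,911.25 = 4.64%.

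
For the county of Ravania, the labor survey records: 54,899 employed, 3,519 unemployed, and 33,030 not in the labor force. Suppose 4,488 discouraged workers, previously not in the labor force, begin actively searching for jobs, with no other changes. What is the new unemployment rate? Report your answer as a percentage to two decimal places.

Initially, labor force = 54,899 + 3,519 = 58,418, so u = 3,519/58,418 = 6.02%.
After the change, unemployed and labor force both rise by 4,488 → E = 54,899, U = 8,007, labor force = 62,906.
New unemployment rate = 8,007 / 62,906 = 12.73%.

New unemployment rate ≈ 12.73%.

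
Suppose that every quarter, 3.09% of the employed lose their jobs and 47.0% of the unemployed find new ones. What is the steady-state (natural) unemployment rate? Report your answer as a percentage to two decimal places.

Steady-state unemployment rate ≈ 6.17%.

At steady state the flows balance: s·E = f·U, so U/(E+U) = s/(s+f).
u* = 3.09 / (3.09 + 47.0) = 3.09 / 50.09 = 6.17%.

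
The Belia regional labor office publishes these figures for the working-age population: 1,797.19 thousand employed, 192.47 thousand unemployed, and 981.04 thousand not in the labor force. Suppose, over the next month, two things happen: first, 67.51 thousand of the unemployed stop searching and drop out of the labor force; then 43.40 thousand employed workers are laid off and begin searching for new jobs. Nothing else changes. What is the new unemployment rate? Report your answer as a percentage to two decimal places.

Initially, labor force = 1,797.19 + 192.47 = 1,989.66 thousand, so u = 192.47/1,989.66 = 9.67%.
After the first change, unemployed and labor force both fall by 67.51 → E = 1,797.19, U = 124.96, labor force = 1,922.15 thousand.
After the second change, employed falls and unemployed rises by 43.40; labor force unchanged → E = 1,753.79, U = 168.36, labor force = 1,922.15 thousand.
New unemployment rate = 168.36 / 1,922.15 = 8.76%.

New unemployment rate ≈ 8.76%.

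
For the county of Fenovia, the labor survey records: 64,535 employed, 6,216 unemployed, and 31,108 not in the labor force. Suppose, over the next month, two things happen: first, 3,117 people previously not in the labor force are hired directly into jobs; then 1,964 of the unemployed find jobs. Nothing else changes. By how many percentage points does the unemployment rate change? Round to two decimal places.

Initially, labor force = 64,535 + 6,216 = 70,751, so u = 6,216/70,751 = 8.79%.
After the first change, employed and labor force both rise by 3,117; unemployed unchanged → E = 67,652, U = 6,216, labor force = 73,868.
After the second change, unemployed falls and employed rises by 1,964; labor force unchanged → E = 69,616, U = 4,252, labor force = 73,868.
New unemployment rate = 4,252 / 73,868 = 5.76%.
Change = 5.76% − 8.79% = −3.03 percentage points.

The unemployment rate changes by −3.03 percentage points.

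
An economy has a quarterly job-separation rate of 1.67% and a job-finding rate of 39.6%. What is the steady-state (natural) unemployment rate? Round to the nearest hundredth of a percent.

Steady-state unemployment rate ≈ 4.05%.

At steady state the flows balance: s·E = f·U, so U/(E+U) = s/(s+f).
u* = 1.67 / (1.67 + 39.6) = 1.67 / 41.27 = 4.05%.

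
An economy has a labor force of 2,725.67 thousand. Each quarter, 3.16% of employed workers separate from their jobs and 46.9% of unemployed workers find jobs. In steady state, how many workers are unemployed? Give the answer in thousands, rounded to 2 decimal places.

About 172.06 thousand are unemployed in steady state.

Steady-state unemployment rate u* = s/(s+f) = 3.16/(3.16+46.9) = 0.063124.
Unemployed = u* × labor force = 0.063124 × 2,725.67 ≈ 172.06 thousand.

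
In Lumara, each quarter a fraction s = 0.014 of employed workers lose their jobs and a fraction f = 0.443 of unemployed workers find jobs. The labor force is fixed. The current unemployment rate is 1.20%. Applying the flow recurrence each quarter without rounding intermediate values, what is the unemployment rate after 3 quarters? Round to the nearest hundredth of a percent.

With a fixed labor force, u_{t+1} = u_t + s·(1−u_t) − f·u_t = u_t·(1−s−f) + s.
Here 1−s−f = 0.543 and s = 0.014.
u_1 = 0.012000 × 0.543 + 0.014 = 0.020516.
u_2 = 0.020516 × 0.543 + 0.014 = 0.025140.
u_3 = 0.025140 × 0.543 + 0.014 = 0.027651.

Unemployment rate after three quarters ≈ 2.77%.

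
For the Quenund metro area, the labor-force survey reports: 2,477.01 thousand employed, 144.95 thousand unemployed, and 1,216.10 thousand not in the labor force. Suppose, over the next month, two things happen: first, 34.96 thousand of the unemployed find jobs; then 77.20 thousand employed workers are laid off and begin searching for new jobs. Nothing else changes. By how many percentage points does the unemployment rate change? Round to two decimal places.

The unemployment rate changes by +1.61 percentage points.

Initially, labor force = 2,477.01 + 144.95 = 2,621.96 thousand, so u = 144.95/2,621.96 = 5.53%.
After the first change, unemployed falls and employed rises by 34.96; labor force unchanged → E = 2,511.97, U = 109.99, labor force = 2,621.96 thousand.
After the second change, employed falls and unemployed rises by 77.20; labor force unchanged → E = 2,434.77, U = 187.19, labor force = 2,621.96 thousand.
New unemployment rate = 187.19 / 2,621.96 = 7.14%.
Change = 7.14% − 5.53% = +1.61 percentage points.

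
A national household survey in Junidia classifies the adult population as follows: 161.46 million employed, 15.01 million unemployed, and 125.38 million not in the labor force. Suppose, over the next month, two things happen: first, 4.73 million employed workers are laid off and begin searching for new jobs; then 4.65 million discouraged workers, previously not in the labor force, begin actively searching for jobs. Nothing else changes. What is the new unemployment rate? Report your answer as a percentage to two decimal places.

New unemployment rate ≈ 13.47%.

Initially, labor force = 161.46 + 15.01 = 176.47 million, so u = 15.01/176.47 = 8.51%.
After the first change, employed falls and unemployed rises by 4.73; labor force unchanged → E = 156.73, U = 19.74, labor force = 176.47 million.
After the second change, unemployed and labor force both rise by 4.65 → E = 156.73, U = 24.39, labor force = 181.12 million.
New unemployment rate = 24.39 / 181.12 = 13.47%.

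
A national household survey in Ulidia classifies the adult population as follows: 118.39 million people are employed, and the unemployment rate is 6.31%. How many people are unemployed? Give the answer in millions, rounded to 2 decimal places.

About 7.97 million are unemployed.

Let U be the number unemployed. The labor force is E + U, and U/(E+U) = 0.0631.
So U = 0.0631 × 118.39 / (1 − 0.0631) = 7.4704 / 0.9369 ≈ 7.97 million.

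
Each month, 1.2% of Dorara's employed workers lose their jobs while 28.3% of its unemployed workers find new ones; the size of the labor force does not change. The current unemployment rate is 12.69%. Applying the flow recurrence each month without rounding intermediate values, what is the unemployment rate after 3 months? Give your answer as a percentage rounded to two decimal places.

Unemployment rate after three months ≈ 7.09%.

With a fixed labor force, u_{t+1} = u_t + s·(1−u_t) − f·u_t = u_t·(1−s−f) + s.
Here 1−s−f = 0.705 and s = 0.012.
u_1 = 0.126900 × 0.705 + 0.012 = 0.101464.
u_2 = 0.101464 × 0.705 + 0.012 = 0.083532.
u_3 = 0.083532 × 0.705 + 0.012 = 0.070890.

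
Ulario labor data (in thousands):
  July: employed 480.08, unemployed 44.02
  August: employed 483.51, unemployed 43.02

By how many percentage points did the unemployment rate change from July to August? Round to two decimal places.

July: labor force = 480.08 + 44.02 = 524.10; u = 44.02/524.10 = 8.40%.
August: labor force = 483.51 + 43.02 = 526.53; u = 43.02/526.53 = 8.17%.
Change = 8.17% − 8.40% = −0.23 pp.

The unemployment rate changed by −0.23 percentage points.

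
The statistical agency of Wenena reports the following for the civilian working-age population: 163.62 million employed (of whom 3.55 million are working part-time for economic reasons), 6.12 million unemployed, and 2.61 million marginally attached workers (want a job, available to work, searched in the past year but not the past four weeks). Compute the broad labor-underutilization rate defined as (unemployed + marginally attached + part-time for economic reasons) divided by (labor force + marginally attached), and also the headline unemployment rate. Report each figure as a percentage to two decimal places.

Labor force = 163.62 + 6.12 = 169.74 million.
Numerator = 6.12 + 2.61 + 3.55 = 12.28 million.
Denominator = 169.74 + 2.61 = 172.35 million.
Broad rate = 12.28 / 172.35 = 7.13%.
Headline unemployment rate = 6.12 / 169.74 = 3.61%.

Broad underutilization rate ≈ 7.13%; headline unemployment rate ≈ 3.61%.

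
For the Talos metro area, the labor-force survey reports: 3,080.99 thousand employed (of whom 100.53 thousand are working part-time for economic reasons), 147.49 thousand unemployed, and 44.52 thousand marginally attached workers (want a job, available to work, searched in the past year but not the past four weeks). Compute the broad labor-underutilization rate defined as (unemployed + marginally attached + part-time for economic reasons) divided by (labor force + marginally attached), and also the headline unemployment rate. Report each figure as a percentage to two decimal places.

Broad underutilization rate ≈ 8.94%; headline unemployment rate ≈ 4.57%.

Labor force = 3,080.99 + 147.49 = 3,228.48 thousand.
Numerator = 147.49 + 44.52 + 100.53 = 292.54 thousand.
Denominator = 3,228.48 + 44.52 = 3,273.00 thousand.
Broad rate = 292.54 / 3,273.00 = 8.94%.
Headline unemployment rate = 147.49 / 3,228.48 = 4.57%.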